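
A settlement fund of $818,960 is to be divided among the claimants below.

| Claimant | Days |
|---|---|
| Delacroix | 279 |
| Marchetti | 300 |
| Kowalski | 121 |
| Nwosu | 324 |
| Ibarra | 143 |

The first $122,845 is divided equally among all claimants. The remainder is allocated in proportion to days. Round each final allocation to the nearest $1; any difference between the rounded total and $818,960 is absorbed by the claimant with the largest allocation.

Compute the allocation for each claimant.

Delacroix: $190,992 · Marchetti: $203,519 · Kowalski: $96,745 · Nwosu: $217,836 · Ibarra: $109,868

$122,845 shared equally gives $24,569 per claimant.
Remainder $696,115 by days (total 1,167): Delacroix 166,423.38 → $166,423; Marchetti 178,949.87 → $178,950; Kowalski 72,176.45 → $72,176; Nwosu 193,265.86 → $193,266; Ibarra 85,299.44 → $85,299.
Rounding difference +$1 on remainder applied to Nwosu.
Totals: Delacroix $24,569 + $166,423 = $190,992; Marchetti $24,569 + $178,950 = $203,519; Kowalski $24,569 + $72,176 = $96,745; Nwosu $24,569 + $193,267 = $217,836; Ibarra $24,569 + $85,299 = $109,868.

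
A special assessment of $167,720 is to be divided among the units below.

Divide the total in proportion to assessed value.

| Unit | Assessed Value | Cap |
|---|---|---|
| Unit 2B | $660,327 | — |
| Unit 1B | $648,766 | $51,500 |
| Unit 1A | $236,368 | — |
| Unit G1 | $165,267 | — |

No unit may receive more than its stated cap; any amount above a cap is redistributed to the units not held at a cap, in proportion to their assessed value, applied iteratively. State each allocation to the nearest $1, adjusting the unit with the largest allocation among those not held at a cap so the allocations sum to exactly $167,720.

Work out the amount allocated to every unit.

Total assessed value = 1,710,728.
Pro-rata shares before constraints: Unit 2B 64,738.55; Unit 1B 63,605.10; Unit 1A 23,173.55; Unit G1 16,202.80.
Cap binds for Unit 1B ($51,500); residual $116,220 reallocated over remaining assessed value 1,061,962.
Remaining shares: Unit 2B 72,265.49 → $72,265; Unit 1A 25,867.86 → $25,868; Unit G1 18,086.65 → $18,087.

Unit 2B: $72,265; Unit 1B: $51,500; Unit 1A: $25,868; Unit G1: $18,087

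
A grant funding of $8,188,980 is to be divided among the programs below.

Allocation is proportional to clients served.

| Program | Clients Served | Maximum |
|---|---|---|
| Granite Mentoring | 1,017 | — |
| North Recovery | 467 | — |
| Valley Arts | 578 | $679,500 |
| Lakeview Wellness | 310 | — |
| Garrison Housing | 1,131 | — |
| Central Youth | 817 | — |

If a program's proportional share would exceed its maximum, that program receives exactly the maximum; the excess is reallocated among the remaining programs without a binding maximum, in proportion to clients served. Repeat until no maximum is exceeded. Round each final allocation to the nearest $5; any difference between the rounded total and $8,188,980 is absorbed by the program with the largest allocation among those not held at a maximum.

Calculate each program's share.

Granite Mentoring: $2,040,925 | North Recovery: $937,180 | Valley Arts: $679,500 | Lakeview Wellness: $622,110 | Garrison Housing: $2,269,700 | Central Youth: $1,639,565

Total clients served = 4,320.
Pro-rata shares before constraints: Granite Mentoring 1,927,822.38; North Recovery 885,243.90; Valley Arts 1,095,655.19; Lakeview Wellness 587,635.14; Garrison Housing 2,143,920.46; Central Youth 1,548,702.93.
Cap binds for Valley Arts ($679,500); remaining pool $7,509,480 reallocated over remaining clients served 3,742.
Redistributed shares: Granite Mentoring 2,040,924.95 → $2,040,925; North Recovery 937,179.89 → $937,180; Lakeview Wellness 622,110.85 → $622,110; Garrison Housing 2,269,701.20 → $2,269,700; Central Youth 1,639,563.11 → $1,639,565.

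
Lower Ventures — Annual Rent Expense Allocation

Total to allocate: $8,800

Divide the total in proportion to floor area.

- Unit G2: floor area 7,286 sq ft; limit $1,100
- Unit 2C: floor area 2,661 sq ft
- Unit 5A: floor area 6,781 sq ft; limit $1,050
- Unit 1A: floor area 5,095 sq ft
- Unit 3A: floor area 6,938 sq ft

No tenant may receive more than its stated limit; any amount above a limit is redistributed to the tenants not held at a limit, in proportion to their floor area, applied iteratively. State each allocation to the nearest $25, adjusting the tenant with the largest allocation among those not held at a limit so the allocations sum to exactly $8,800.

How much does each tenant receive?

Floor area total: 28,761.
Pro-rata shares before constraints: Unit G2 2,229.30; Unit 2C 814.19; Unit 5A 2,074.78; Unit 1A 1,558.92; Unit 3A 2,122.82.
Capped: Unit G2 ($1,100), Unit 5A ($1,050); remaining pool $6,650 reallocated over remaining floor area 14,694.
Remaining shares: Unit 2C 1,204.28 → $1,200; Unit 1A 2,305.82 → $2,300; Unit 3A 3,139.90 → $3,150.

Unit G2: $1,100 | Unit 2C: $1,200 | Unit 5A: $1,050 | Unit 1A: $2,300 | Unit 3A: $3,150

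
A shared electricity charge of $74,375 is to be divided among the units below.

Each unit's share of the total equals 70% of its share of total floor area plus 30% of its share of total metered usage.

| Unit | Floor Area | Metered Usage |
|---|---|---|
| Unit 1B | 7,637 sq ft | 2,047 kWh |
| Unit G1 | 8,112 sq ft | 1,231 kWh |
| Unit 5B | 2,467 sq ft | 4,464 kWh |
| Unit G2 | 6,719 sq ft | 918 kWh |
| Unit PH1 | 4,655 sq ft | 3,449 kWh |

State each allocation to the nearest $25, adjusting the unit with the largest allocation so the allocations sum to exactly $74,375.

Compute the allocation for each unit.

Floor area total 29,590; metered usage total 12,109.
Blended shares (70% floor area + 30% metered usage): Unit 1B 0.2314; Unit G1 0.2224; Unit 5B 0.1690; Unit G2 0.1817; Unit PH1 0.1956.
Unrounded shares: Unit 1B 17,208.90; Unit G1 16,541.05; Unit 5B 12,566.13; Unit G2 13,513.37; Unit PH1 14,545.56.
At nearest $25: Unit 1B $17,200; Unit G1 $16,550; Unit 5B $12,575; Unit G2 $13,525; Unit PH1 $14,550. Sum = $74,400.
Difference $74,375 − $74,400 = −$25 applied to largest allocation (Unit 1B): Unit 1B becomes $17,175.

Unit 1B: $17,175; Unit G1: $16,550; Unit 5B: $12,575; Unit G2: $13,525; Unit PH1: $14,550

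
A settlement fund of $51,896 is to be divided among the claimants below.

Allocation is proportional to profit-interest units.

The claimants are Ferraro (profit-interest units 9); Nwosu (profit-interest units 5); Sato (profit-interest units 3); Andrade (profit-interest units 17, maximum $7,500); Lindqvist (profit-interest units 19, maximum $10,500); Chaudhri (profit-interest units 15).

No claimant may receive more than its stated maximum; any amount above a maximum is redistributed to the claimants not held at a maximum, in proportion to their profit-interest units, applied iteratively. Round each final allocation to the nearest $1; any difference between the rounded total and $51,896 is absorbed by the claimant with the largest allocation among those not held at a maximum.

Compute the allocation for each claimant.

Ferraro: $9,533 | Nwosu: $5,296 | Sato: $3,178 | Andrade: $7,500 | Lindqvist: $10,500 | Chaudhri: $15,889

Total profit-interest units = 68.
Proportional shares (ignoring caps): Ferraro 6,868.59; Nwosu 3,815.88; Sato 2,289.53; Andrade 12,974.00; Lindqvist 14,500.35; Chaudhri 11,447.65.
Cap binds for Andrade ($7,500), Lindqvist ($10,500); remaining pool $33,896 reallocated over remaining profit-interest units 32.
Redistributed shares: Ferraro 9,533.25 → $9,533; Nwosu 5,296.25 → $5,296; Sato 3,177.75 → $3,178; Chaudhri 15,888.75 → $15,889.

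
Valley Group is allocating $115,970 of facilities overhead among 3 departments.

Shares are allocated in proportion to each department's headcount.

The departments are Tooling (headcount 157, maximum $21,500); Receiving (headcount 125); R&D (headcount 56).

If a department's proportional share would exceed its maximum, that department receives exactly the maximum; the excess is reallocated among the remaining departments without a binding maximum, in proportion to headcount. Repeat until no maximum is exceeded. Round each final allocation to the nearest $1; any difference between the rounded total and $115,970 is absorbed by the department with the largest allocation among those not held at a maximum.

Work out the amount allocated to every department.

Sum of headcount: 338.
Pro-rata shares before constraints: Tooling 53,867.72; Receiving 42,888.31; R&D 19,213.96.
Cap binds for Tooling ($21,500); remaining pool $94,470 reallocated over remaining headcount 181.
Shares after redistribution: Receiving 65,241.71 → $65,242; R&D 29,228.29 → $29,228.

Tooling: $21,500 | Receiving: $65,242 | R&D: $29,228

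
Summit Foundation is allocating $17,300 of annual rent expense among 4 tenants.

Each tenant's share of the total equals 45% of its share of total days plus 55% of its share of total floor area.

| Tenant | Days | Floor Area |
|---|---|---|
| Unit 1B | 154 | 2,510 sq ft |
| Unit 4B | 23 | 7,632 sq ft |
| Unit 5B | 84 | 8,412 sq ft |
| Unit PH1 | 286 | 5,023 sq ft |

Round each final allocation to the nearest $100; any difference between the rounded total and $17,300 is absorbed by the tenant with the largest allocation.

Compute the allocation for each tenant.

Unit 1B: $3,200; Unit 4B: $3,400; Unit 5B: $4,600; Unit PH1: $6,100

Days total 547; floor area total 23,577.
Composite weights (45% days + 55% floor area): Unit 1B 0.1852; Unit 4B 0.1970; Unit 5B 0.2653; Unit PH1 0.3525.
Unrounded shares: Unit 1B 3,204.72; Unit 4B 3,407.40; Unit 5B 4,590.34; Unit PH1 6,097.54.
At nearest $100: Unit 1B $3,200; Unit 4B $3,400; Unit 5B $4,600; Unit PH1 $6,100. Sum = $17,300.
Sum already equals the total — no adjustment.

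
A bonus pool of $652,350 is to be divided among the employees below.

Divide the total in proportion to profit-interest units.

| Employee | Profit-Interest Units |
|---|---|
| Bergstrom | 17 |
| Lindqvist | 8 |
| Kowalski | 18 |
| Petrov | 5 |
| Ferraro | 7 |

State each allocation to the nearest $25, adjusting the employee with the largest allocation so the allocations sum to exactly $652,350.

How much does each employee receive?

Bergstrom: $201,625 | Lindqvist: $94,875 | Kowalski: $213,525 | Petrov: $59,300 | Ferraro: $83,025

Combined profit-interest units = 55.
Unrounded shares: Bergstrom 17/55 × $652,350 = 201,635.45; Lindqvist 8/55 × $652,350 = 94,887.27; Kowalski 18/55 × $652,350 = 213,496.36; Petrov 5/55 × $652,350 = 59,304.55; Ferraro 7/55 × $652,350 = 83,026.36.
After rounding ($25): Bergstrom $201,625; Lindqvist $94,875; Kowalski $213,500; Petrov $59,300; Ferraro $83,025. Sum = $652,325.
Difference $652,350 − $652,325 = +$25 applied to largest allocation (Kowalski): Kowalski becomes $213,525.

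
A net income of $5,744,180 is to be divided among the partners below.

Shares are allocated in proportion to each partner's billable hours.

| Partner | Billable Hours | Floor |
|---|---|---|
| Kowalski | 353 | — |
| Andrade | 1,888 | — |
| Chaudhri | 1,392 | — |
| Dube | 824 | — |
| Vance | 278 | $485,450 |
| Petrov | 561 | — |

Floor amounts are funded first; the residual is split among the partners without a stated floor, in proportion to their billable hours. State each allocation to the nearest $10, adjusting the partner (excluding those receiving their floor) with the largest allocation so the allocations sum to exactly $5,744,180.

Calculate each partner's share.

Guaranteed amounts: Vance $485,450. Balance $5,258,730.
Balance split over remaining billable hours 5,018: Kowalski 369,934.57 → $369,930; Andrade 1,978,573.58 → $1,978,570; Chaudhri 1,458,778.83 → $1,458,780; Dube 863,530.00 → $863,530; Petrov 587,913.02 → $587,910.
Rounding difference +$10 applied to Andrade → $1,978,580.

Kowalski: $369,930; Andrade: $1,978,580; Chaudhri: $1,458,780; Dube: $863,530; Vance: $485,450; Petrov: $587,910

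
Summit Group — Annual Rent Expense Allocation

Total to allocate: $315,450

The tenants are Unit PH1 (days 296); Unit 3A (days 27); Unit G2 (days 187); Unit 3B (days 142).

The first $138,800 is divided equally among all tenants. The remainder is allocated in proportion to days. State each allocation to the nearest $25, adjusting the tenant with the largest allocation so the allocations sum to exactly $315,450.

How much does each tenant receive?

Unit PH1: $114,875; Unit 3A: $42,025; Unit G2: $85,375; Unit 3B: $73,175

First tranche $138,800 split equally: $34,700 each.
Remainder $176,650 by days (total 652): Unit PH1 80,196.93 → $80,200; Unit 3A 7,315.26 → $7,325; Unit G2 50,664.95 → $50,675; Unit 3B 38,472.85 → $38,475.
Rounding difference −$25 on remainder applied to Unit PH1.
Totals: Unit PH1 $34,700 + $80,175 = $114,875; Unit 3A $34,700 + $7,325 = $42,025; Unit G2 $34,700 + $50,675 = $85,375; Unit 3B $34,700 + $38,475 = $73,175.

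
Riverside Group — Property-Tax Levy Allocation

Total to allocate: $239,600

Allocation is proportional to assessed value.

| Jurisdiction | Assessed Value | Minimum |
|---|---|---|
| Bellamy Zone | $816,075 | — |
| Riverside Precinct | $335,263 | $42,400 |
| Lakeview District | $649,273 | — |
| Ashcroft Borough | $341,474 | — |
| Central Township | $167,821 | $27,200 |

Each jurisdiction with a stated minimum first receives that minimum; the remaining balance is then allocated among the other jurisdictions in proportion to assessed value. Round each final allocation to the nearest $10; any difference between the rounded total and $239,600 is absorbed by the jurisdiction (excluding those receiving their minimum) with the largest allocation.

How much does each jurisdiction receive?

Fund the minimums — Riverside Precinct $42,400; Central Township $27,200. Balance $170,000.
Balance split over remaining assessed value 1,806,822: Bellamy Zone 76,782.74 → $76,780; Lakeview District 61,088.70 → $61,090; Ashcroft Borough 32,128.55 → $32,130.

Bellamy Zone: $76,780 | Riverside Precinct: $42,400 | Lakeview District: $61,090 | Ashcroft Borough: $32,130 | Central Township: $27,200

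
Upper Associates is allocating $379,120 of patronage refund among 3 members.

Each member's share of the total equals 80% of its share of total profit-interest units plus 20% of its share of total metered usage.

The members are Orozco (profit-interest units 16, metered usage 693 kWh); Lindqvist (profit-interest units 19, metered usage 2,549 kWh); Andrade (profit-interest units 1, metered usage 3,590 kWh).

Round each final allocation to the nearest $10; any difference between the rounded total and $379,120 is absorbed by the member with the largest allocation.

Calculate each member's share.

Profit-interest units total 36; metered usage total 6,832.
Blended shares (80% profit-interest units + 20% metered usage): Orozco 0.3758; Lindqvist 0.4968; Andrade 0.1273.
Pro-rata amounts: Orozco 142,489.39; Lindqvist 188,362.61; Andrade 48,268.00.
At nearest $10: Orozco $142,490; Lindqvist $188,360; Andrade $48,270. Sum = $379,120.
No rounding difference to absorb.

Orozco: $142,490; Lindqvist: $188,360; Andrade: $48,270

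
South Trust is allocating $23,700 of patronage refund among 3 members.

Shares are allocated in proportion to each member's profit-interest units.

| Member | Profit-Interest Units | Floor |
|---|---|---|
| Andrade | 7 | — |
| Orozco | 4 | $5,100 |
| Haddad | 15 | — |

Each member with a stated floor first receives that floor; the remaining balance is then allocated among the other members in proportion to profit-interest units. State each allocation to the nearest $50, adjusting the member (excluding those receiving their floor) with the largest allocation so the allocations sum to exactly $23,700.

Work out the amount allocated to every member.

Andrade: $5,900 | Orozco: $5,100 | Haddad: $12,700

Fund the minimums — Orozco $5,100. Balance $18,600.
Balance split over remaining profit-interest units 22: Andrade 5,918.18 → $5,900; Haddad 12,681.82 → $12,700.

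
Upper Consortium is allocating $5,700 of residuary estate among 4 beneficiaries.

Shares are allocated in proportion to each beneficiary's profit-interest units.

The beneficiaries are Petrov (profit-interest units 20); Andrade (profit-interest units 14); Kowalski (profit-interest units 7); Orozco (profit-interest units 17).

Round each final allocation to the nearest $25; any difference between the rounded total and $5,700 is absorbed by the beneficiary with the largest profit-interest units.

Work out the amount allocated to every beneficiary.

Petrov: $1,950 | Andrade: $1,375 | Kowalski: $700 | Orozco: $1,675

Total profit-interest units = 58.
Unrounded shares: Petrov 20/58 × $5,700 = 1,965.52; Andrade 14/58 × $5,700 = 1,375.86; Kowalski 7/58 × $5,700 = 687.93; Orozco 17/58 × $5,700 = 1,670.69.
After rounding ($25): Petrov $1,975; Andrade $1,375; Kowalski $700; Orozco $1,675. Sum = $5,725.
Difference $5,700 − $5,725 = −$25 applied to largest profit-interest units (Petrov): Petrov becomes $1,950.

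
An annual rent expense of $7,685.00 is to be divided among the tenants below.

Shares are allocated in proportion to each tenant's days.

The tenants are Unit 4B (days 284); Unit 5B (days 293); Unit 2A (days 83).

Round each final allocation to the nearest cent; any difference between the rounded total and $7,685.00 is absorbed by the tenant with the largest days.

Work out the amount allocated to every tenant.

Total days = 284 + 293 + 83 = 660.
Unrounded shares: Unit 4B 3,306.8788; Unit 5B 3,411.6742; Unit 2A 966.4470.
At nearest cent: Unit 4B $3,306.88; Unit 5B $3,411.67; Unit 2A $966.45. Sum = $7,685.00.
No rounding difference to absorb.

Unit 4B: $3,306.88 | Unit 5B: $3,411.67 | Unit 2A: $966.45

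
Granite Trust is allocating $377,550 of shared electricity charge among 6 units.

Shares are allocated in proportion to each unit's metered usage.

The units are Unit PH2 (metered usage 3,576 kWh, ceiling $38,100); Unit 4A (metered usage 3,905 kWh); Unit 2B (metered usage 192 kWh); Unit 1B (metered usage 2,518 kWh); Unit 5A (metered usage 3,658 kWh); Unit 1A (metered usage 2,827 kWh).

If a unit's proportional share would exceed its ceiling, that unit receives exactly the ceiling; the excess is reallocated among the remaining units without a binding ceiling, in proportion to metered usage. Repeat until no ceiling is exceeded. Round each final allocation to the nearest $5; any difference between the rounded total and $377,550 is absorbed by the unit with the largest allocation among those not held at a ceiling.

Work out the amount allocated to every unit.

Sum of metered usage: 16,676.
Proportional shares (ignoring caps): Unit PH2 80,961.79; Unit 4A 88,410.46; Unit 2B 4,346.94; Unit 1B 57,008.33; Unit 5A 82,818.30; Unit 1A 64,004.19.
Held at cap: Unit PH2 ($38,100); balance $339,450 reallocated over remaining metered usage 13,100.
Remaining shares: Unit 4A 101,187.19 → $101,185; Unit 2B 4,975.15 → $4,975; Unit 1B 65,246.95 → $65,245; Unit 5A 94,786.88 → $94,785; Unit 1A 73,253.83 → $73,255.
Rounding difference +$5 applied to Unit 4A → $101,190.

Unit PH2: $38,100; Unit 4A: $101,190; Unit 2B: $4,975; Unit 1B: $65,245; Unit 5A: $94,785; Unit 1A: $73,255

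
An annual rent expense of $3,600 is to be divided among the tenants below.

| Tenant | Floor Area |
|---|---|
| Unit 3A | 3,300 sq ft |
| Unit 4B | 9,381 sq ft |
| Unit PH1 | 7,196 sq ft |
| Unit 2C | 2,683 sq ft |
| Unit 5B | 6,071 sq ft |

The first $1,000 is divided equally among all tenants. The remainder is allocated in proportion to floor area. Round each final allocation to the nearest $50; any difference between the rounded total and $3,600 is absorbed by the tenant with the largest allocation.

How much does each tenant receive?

First tranche $1,000 split equally: $200 each.
Remainder $2,600 by floor area (total 28,631): Unit 3A 299.68 → $300; Unit 4B 851.89 → $850; Unit PH1 653.47 → $650; Unit 2C 243.65 → $250; Unit 5B 551.31 → $550.
Totals: Unit 3A $200 + $300 = $500; Unit 4B $200 + $850 = $1,050; Unit PH1 $200 + $650 = $850; Unit 2C $200 + $250 = $450; Unit 5B $200 + $550 = $750.

Unit 3A: $500 · Unit 4B: $1,050 · Unit PH1: $850 · Unit 2C: $450 · Unit 5B: $750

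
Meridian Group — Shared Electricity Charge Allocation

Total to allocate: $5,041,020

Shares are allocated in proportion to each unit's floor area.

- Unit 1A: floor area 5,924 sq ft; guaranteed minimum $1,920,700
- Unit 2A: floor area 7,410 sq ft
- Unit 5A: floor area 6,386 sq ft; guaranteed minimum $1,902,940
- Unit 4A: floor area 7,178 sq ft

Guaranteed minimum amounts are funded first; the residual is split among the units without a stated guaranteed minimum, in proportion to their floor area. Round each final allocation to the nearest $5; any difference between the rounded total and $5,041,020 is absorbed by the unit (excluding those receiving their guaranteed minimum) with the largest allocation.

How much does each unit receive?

Fund the minimums — Unit 1A $1,920,700; Unit 5A $1,902,940. Balance $1,217,380.
Balance split over remaining floor area 14,588: Unit 2A 618,370.29 → $618,370; Unit 4A 599,009.71 → $599,010.

Unit 1A: $1,920,700 · Unit 2A: $618,370 · Unit 5A: $1,902,940 · Unit 4A: $599,010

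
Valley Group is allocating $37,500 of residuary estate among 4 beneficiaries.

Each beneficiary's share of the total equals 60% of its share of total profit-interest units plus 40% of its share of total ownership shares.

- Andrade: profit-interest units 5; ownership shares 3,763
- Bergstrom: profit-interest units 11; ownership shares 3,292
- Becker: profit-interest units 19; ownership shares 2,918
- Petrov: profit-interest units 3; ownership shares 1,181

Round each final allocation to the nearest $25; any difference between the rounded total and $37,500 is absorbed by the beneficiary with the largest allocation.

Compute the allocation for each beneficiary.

Andrade: $8,025 | Bergstrom: $10,950 | Becker: $15,150 | Petrov: $3,375

Profit-interest units total 38; ownership shares total 11,154.
Combined weights (60% profit-interest units + 40% ownership shares): Andrade 0.2139; Bergstrom 0.2917; Becker 0.4046; Petrov 0.0897.
Proportional shares: Andrade 8,021.04; Bergstrom 10,940.27; Becker 15,174.15; Petrov 3,364.54.
At nearest $25: Andrade $8,025; Bergstrom $10,950; Becker $15,175; Petrov $3,375. Sum = $37,525.
Difference $37,500 − $37,525 = −$25 applied to largest allocation (Becker): Becker becomes $15,150.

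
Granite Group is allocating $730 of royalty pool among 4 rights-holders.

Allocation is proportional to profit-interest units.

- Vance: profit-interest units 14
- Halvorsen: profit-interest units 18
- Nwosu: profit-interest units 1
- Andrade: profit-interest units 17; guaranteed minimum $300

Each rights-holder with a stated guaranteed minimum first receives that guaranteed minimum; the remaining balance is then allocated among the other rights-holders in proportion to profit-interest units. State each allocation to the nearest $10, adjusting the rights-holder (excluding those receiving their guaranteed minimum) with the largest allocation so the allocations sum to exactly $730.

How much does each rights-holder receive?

Fund the minimums — Andrade $300. Remaining pool $430.
Remaining pool split over remaining profit-interest units 33: Vance 182.42 → $180; Halvorsen 234.55 → $230; Nwosu 13.03 → $10.
Rounding difference +$10 applied to Halvorsen → $240.

Vance: $180; Halvorsen: $240; Nwosu: $10; Andrade: $300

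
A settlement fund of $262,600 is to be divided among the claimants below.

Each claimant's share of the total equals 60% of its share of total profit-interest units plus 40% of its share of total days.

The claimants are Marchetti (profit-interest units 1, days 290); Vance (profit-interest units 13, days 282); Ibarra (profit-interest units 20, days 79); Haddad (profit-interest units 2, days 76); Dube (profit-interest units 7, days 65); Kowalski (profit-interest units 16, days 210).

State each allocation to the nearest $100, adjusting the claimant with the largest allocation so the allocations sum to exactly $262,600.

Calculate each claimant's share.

Marchetti: $33,100 · Vance: $64,300 · Ibarra: $61,700 · Haddad: $13,300 · Dube: $25,500 · Kowalski: $64,700

Totals — profit-interest units 59, days 1,002.
Combined weights (60% profit-interest units + 40% days): Marchetti 0.1259; Vance 0.2448; Ibarra 0.2349; Haddad 0.0507; Dube 0.0971; Kowalski 0.2465.
Pro-rata amounts: Marchetti 33,071.31; Vance 64,278.77; Ibarra 61,691.77; Haddad 13,308.12; Dube 25,507.53; Kowalski 64,742.51.
Rounded to nearest $100: Marchetti $33,100; Vance $64,300; Ibarra $61,700; Haddad $13,300; Dube $25,500; Kowalski $64,700. Sum = $262,600.
Rounded total matches; no reconciliation needed.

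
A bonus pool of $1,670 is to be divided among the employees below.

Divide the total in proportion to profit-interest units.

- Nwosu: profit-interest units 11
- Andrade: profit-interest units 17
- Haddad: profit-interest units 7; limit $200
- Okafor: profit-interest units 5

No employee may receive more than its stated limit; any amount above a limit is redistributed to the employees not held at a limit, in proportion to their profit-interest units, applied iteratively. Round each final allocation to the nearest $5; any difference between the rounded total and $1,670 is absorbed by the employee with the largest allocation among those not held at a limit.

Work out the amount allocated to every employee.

Nwosu: $490 | Andrade: $755 | Haddad: $200 | Okafor: $225

Total profit-interest units = 40.
Pro-rata shares before constraints: Nwosu 459.25; Andrade 709.75; Haddad 292.25; Okafor 208.75.
Held at cap: Haddad ($200); balance $1,470 reallocated over remaining profit-interest units 33.
Remaining shares: Nwosu 490.00 → $490; Andrade 757.27 → $755; Okafor 222.73 → $225.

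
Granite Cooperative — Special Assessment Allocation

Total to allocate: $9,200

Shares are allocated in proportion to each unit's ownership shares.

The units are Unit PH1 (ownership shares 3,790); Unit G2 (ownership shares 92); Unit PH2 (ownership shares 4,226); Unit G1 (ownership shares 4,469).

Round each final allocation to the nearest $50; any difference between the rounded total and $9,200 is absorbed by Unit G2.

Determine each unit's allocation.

Unit PH1: $2,750 | Unit G2: $100 | Unit PH2: $3,100 | Unit G1: $3,250

Sum of ownership shares: 12,577.
Unrounded shares: Unit PH1 3,790/12,577 × $9,200 = 2,772.36; Unit G2 92/12,577 × $9,200 = 67.30; Unit PH2 4,226/12,577 × $9,200 = 3,091.29; Unit G1 4,469/12,577 × $9,200 = 3,269.05.
At nearest $50: Unit PH1 $2,750; Unit G2 $50; Unit PH2 $3,100; Unit G1 $3,250. Sum = $9,150.
Difference $9,200 − $9,150 = +$50 applied to Unit G2: Unit G2 becomes $100.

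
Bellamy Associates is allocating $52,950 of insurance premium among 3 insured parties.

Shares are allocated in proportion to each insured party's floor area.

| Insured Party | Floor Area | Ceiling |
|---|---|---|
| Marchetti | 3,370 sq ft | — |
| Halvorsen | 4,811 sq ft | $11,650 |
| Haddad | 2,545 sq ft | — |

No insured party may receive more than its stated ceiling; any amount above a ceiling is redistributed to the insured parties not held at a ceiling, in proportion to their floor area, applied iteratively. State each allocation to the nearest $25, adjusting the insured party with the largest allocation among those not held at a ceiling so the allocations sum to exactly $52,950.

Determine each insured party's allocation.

Total floor area = 10,726.
Unconstrained shares: Marchetti 16,636.35; Halvorsen 23,750.00; Haddad 12,563.65.
Cap binds for Halvorsen ($11,650); remaining pool $41,300 reallocated over remaining floor area 5,915.
Redistributed shares: Marchetti 23,530.18 → $23,525; Haddad 17,769.82 → $17,775.

Marchetti: $23,525 · Halvorsen: $11,650 · Haddad: $17,775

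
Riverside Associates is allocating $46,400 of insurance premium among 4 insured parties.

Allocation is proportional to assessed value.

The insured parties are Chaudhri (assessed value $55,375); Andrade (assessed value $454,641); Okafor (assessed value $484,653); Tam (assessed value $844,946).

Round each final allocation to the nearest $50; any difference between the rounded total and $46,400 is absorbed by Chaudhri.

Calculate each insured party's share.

Chaudhri: $1,450; Andrade: $11,450; Okafor: $12,200; Tam: $21,300

Combined assessed value = 1,839,615.
Proportional shares: Chaudhri 55,375/1,839,615 × $46,400 = 1,396.71; Andrade 454,641/1,839,615 × $46,400 = 11,467.26; Okafor 484,653/1,839,615 × $46,400 = 12,224.24; Tam 844,946/1,839,615 × $46,400 = 21,311.79.
At nearest $50: Chaudhri $1,400; Andrade $11,450; Okafor $12,200; Tam $21,300. Sum = $46,350.
Difference $46,400 − $46,350 = +$50 applied to Chaudhri: Chaudhri becomes $1,450.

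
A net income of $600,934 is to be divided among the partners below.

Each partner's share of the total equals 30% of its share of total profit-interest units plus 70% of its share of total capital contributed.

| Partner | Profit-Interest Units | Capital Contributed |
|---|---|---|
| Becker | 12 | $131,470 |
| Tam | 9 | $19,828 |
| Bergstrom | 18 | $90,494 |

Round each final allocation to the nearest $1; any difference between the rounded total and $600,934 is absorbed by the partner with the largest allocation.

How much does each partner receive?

Becker: $284,193 | Tam: $76,099 | Bergstrom: $240,642

Profit-interest units total 39; capital contributed total 241,792.
Combined weights (30% profit-interest units + 70% capital contributed): Becker 0.4729; Tam 0.1266; Bergstrom 0.4004.
Unrounded shares: Becker 284,193.68; Tam 76,098.57; Bergstrom 240,641.75.
At nearest $1: Becker $284,194; Tam $76,099; Bergstrom $240,642. Sum = $600,935.
Difference $600,934 − $600,935 = −$1 applied to largest allocation (Becker): Becker becomes $284,193.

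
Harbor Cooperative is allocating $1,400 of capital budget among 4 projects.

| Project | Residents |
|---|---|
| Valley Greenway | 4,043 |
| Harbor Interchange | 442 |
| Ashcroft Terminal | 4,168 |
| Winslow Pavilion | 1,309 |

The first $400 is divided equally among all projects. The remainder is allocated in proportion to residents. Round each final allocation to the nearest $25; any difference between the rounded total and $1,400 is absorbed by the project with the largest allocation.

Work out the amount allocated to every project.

Valley Greenway: $500 | Harbor Interchange: $150 | Ashcroft Terminal: $525 | Winslow Pavilion: $225

$400 shared equally gives $100 per project.
Remainder $1,000 by residents (total 9,962): Valley Greenway 405.84 → $400; Harbor Interchange 44.37 → $50; Ashcroft Terminal 418.39 → $425; Winslow Pavilion 131.40 → $125.
Totals: Valley Greenway $100 + $400 = $500; Harbor Interchange $100 + $50 = $150; Ashcroft Terminal $100 + $425 = $525; Winslow Pavilion $100 + $125 = $225.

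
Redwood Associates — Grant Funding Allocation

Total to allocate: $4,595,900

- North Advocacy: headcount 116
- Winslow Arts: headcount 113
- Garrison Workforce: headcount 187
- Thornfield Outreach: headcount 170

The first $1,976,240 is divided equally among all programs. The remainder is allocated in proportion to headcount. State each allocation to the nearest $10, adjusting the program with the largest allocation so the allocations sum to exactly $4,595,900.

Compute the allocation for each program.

Equal tier: $1,976,240 ÷ 4 = $494,060 apiece.
Remainder $2,619,660 by headcount (total 586): North Advocacy 518,567.51 → $518,570; Winslow Arts 505,156.28 → $505,160; Garrison Workforce 835,966.59 → $835,970; Thornfield Outreach 759,969.62 → $759,970.
Rounding difference −$10 on remainder applied to Garrison Workforce.
Totals: North Advocacy $494,060 + $518,570 = $1,012,630; Winslow Arts $494,060 + $505,160 = $999,220; Garrison Workforce $494,060 + $835,960 = $1,330,020; Thornfield Outreach $494,060 + $759,970 = $1,254,030.

North Advocacy: $1,012,630; Winslow Arts: $999,220; Garrison Workforce: $1,330,020; Thornfield Outreach: $1,254,030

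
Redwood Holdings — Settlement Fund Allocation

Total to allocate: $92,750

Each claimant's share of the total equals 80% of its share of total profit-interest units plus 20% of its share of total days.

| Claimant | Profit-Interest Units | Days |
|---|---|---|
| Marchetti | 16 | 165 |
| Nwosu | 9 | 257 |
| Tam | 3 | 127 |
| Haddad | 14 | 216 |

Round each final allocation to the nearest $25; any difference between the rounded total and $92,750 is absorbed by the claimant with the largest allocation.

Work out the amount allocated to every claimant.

Marchetti: $32,275; Nwosu: $22,125; Tam: $8,375; Haddad: $29,975

Totals — profit-interest units 42, days 765.
Blended shares (80% profit-interest units + 20% days): Marchetti 0.3479; Nwosu 0.2386; Tam 0.0903; Haddad 0.3231.
Proportional shares: Marchetti 32,267.65; Nwosu 22,131.83; Tam 8,379.54; Haddad 29,970.98.
At nearest $25: Marchetti $32,275; Nwosu $22,125; Tam $8,375; Haddad $29,975. Sum = $92,750.
Rounded total matches; no reconciliation needed.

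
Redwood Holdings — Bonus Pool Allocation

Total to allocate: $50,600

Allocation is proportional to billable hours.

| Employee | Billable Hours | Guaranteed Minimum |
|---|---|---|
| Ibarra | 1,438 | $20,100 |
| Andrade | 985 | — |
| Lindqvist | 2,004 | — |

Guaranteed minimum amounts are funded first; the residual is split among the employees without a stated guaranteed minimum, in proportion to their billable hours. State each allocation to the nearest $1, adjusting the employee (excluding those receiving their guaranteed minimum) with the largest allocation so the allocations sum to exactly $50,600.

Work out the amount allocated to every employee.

Ibarra: $20,100; Andrade: $10,051; Lindqvist: $20,449

Guaranteed amounts: Ibarra $20,100. Remaining pool $30,500.
Remaining pool split over remaining billable hours 2,989: Andrade 10,051.02 → $10,051; Lindqvist 20,448.98 → $20,449.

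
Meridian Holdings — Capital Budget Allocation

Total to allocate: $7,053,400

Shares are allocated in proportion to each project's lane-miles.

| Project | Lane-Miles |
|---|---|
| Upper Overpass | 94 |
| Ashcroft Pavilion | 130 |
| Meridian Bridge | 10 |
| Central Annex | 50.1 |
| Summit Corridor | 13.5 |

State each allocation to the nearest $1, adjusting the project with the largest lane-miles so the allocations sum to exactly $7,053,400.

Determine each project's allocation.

Combined lane-miles = 297.6.
Unrounded shares: Upper Overpass 94/297.6 × $7,053,400 = 2,227,888.44; Ashcroft Pavilion 130/297.6 × $7,053,400 = 3,081,122.31; Meridian Bridge 10/297.6 × $7,053,400 = 237,009.41; Central Annex 50.1/297.6 × $7,053,400 = 1,187,417.14; Summit Corridor 13.5/297.6 × $7,053,400 = 319,962.70.
After rounding ($1): Upper Overpass $2,227,888; Ashcroft Pavilion $3,081,122; Meridian Bridge $237,009; Central Annex $1,187,417; Summit Corridor $319,963. Sum = $7,053,399.
Difference $7,053,400 − $7,053,399 = +$1 applied to largest lane-miles (Ashcroft Pavilion): Ashcroft Pavilion becomes $3,081,123.

Upper Overpass: $2,227,888 · Ashcroft Pavilion: $3,081,123 · Meridian Bridge: $237,009 · Central Annex: $1,187,417 · Summit Corridor: $319,963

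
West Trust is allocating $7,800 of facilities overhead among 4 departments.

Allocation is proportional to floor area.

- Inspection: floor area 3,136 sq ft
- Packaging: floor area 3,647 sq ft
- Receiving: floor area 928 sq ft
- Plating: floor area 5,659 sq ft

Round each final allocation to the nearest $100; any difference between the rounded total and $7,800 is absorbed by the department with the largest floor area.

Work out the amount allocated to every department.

Combined floor area = 13,370.
Pro-rata amounts: Inspection 3,136/13,370 × $7,800 = 1,829.53; Packaging 3,647/13,370 × $7,800 = 2,127.64; Receiving 928/13,370 × $7,800 = 541.39; Plating 5,659/13,370 × $7,800 = 3,301.44.
After rounding ($100): Inspection $1,800; Packaging $2,100; Receiving $500; Plating $3,300. Sum = $7,700.
Difference $7,800 − $7,700 = +$100 applied to largest floor area (Plating): Plating becomes $3,400.

Inspection: $1,800 · Packaging: $2,100 · Receiving: $500 · Plating: $3,400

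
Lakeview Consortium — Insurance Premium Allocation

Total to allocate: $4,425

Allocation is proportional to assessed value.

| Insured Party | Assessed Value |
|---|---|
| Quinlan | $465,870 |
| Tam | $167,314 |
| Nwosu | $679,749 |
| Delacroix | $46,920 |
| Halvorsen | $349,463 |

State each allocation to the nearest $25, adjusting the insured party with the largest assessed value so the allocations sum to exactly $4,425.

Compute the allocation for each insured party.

Sum of assessed value: 1,709,316.
Unrounded shares: Quinlan 465,870/1,709,316 × $4,425 = 1,206.02; Tam 167,314/1,709,316 × $4,425 = 433.13; Nwosu 679,749/1,709,316 × $4,425 = 1,759.70; Delacroix 46,920/1,709,316 × $4,425 = 121.46; Halvorsen 349,463/1,709,316 × $4,425 = 904.67.
After rounding ($25): Quinlan $1,200; Tam $425; Nwosu $1,750; Delacroix $125; Halvorsen $900. Sum = $4,400.
Difference $4,425 − $4,400 = +$25 applied to largest assessed value (Nwosu): Nwosu becomes $1,775.

Quinlan: $1,200 | Tam: $425 | Nwosu: $1,775 | Delacroix: $125 | Halvorsen: $900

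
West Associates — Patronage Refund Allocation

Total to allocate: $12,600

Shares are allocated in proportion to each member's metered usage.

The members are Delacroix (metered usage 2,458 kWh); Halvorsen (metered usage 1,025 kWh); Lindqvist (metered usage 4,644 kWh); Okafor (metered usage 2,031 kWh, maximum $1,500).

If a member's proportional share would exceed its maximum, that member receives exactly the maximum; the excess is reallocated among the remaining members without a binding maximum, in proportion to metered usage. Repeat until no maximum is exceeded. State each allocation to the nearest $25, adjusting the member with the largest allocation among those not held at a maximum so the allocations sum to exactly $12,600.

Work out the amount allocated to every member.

Sum of metered usage: 10,158.
Unconstrained shares: Delacroix 3,048.91; Halvorsen 1,271.41; Lindqvist 5,760.43; Okafor 2,519.26.
Cap binds for Okafor ($1,500); remaining pool $11,100 reallocated over remaining metered usage 8,127.
Shares after redistribution: Delacroix 3,357.18 → $3,350; Halvorsen 1,399.96 → $1,400; Lindqvist 6,342.86 → $6,350.

Delacroix: $3,350 · Halvorsen: $1,400 · Lindqvist: $6,350 · Okafor: $1,500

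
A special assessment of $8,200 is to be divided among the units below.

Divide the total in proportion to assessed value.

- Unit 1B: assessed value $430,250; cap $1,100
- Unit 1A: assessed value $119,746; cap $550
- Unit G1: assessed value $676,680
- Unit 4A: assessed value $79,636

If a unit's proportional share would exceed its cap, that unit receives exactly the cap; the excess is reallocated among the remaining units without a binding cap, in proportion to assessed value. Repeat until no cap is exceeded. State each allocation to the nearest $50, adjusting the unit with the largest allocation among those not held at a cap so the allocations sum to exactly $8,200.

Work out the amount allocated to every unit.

Unit 1B: $1,100 · Unit 1A: $550 · Unit G1: $5,850 · Unit 4A: $700

Combined assessed value = 1,306,312.
Unconstrained shares: Unit 1B 2,700.77; Unit 1A 751.67; Unit G1 4,247.67; Unit 4A 499.89.
Cap binds for Unit 1B ($1,100), Unit 1A ($550); balance $6,550 reallocated over remaining assessed value 756,316.
Redistributed shares: Unit G1 5,860.32 → $5,850; Unit 4A 689.68 → $700.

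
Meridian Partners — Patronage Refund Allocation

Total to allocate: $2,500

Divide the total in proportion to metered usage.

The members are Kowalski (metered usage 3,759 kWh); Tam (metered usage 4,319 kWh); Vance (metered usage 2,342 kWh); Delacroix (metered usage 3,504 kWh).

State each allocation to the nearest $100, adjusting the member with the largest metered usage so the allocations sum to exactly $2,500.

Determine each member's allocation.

Kowalski: $700; Tam: $800; Vance: $400; Delacroix: $600

Metered usage total: 3,759 + 4,319 + 2,342 + 3,504 = 13,924.
Pro-rata amounts: Kowalski 674.91; Tam 775.46; Vance 420.50; Delacroix 629.13.
After rounding ($100): Kowalski $700; Tam $800; Vance $400; Delacroix $600. Sum = $2,500.
Sum already equals the total — no adjustment.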